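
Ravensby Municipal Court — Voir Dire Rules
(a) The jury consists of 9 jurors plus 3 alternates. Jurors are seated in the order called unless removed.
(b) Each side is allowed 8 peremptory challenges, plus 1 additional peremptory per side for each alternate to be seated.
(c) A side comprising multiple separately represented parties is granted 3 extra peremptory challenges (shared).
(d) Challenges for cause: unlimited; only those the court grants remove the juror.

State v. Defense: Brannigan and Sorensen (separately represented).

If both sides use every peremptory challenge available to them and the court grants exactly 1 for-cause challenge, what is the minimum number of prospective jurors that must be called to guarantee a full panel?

38

Seats to fill: 9 + 3 alternates = 12.
Peremptories — State: 8 + 1×3 = 11; Defense: 8 + 1×3 + 3 = 14; total 25.
For-cause removals: 1.
Minimum venire: 12 + 25 + 1 = 38.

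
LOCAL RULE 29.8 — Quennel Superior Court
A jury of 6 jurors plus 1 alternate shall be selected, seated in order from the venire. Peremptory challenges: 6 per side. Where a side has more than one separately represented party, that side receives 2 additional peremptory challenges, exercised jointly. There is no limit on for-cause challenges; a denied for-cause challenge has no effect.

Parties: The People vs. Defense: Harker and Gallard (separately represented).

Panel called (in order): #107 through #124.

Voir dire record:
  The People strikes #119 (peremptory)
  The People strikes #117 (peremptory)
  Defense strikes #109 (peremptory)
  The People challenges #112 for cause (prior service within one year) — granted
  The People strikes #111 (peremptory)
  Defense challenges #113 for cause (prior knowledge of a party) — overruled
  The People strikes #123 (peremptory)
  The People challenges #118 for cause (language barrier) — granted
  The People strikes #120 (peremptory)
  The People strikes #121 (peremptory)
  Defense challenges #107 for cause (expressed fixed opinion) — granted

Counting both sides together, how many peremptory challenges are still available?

The People allotment: 6. Defense allotment: 6 base + 2 multi-party = 8.
The People peremptories used: #119, #117, #111, #123, #120, #121 — 6 (for-cause on #112, #118 don't count).
Defense peremptories used: #109 — 1 (for-cause on #113, #107 don't count).
Remaining: (6 − 6) + (8 − 1) = 7.

7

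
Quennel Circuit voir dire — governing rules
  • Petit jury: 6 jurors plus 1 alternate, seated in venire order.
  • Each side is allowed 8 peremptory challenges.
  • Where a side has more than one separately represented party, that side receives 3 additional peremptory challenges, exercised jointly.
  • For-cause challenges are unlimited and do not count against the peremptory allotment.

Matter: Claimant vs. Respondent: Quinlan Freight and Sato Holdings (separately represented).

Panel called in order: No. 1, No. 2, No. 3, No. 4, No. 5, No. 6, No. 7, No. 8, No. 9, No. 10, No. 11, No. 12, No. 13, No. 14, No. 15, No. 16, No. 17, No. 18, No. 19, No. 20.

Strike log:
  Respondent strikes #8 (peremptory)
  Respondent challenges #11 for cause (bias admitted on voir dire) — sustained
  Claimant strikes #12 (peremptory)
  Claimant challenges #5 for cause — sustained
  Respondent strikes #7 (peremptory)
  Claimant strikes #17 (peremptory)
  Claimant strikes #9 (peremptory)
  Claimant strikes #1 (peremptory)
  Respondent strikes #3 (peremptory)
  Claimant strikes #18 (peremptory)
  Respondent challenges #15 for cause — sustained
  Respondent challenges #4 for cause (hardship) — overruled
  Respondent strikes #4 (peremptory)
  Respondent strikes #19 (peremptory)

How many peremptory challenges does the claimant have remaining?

3

Claimant allotment: 8.
Claimant peremptories used: #12, #17, #9, #1, #18 — 5 (the for-cause on #5 doesn't count).
Remaining: 8 − 5 = 3.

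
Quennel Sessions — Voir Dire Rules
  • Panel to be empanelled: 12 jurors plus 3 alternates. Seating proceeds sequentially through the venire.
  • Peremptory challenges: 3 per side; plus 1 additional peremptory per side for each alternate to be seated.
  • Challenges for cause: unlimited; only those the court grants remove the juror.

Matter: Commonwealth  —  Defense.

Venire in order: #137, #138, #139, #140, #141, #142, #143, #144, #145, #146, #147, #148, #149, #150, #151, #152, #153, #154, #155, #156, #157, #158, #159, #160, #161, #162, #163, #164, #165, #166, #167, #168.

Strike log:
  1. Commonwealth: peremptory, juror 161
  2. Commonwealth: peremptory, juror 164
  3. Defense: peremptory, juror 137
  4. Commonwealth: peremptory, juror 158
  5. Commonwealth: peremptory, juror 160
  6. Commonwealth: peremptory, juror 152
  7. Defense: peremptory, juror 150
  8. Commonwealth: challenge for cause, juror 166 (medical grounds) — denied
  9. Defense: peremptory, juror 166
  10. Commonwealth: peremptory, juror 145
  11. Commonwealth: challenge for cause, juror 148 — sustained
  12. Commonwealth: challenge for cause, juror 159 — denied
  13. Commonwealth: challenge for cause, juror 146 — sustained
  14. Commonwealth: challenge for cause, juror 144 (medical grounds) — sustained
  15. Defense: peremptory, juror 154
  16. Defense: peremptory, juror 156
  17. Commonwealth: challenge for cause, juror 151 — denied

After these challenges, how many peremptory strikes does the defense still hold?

1

Defense allotment: 3 base + 1 × 3 alternates = 6.
Defense peremptories used: #137, #150, #166, #154, #156 — 5.
Remaining: 6 − 5 = 1.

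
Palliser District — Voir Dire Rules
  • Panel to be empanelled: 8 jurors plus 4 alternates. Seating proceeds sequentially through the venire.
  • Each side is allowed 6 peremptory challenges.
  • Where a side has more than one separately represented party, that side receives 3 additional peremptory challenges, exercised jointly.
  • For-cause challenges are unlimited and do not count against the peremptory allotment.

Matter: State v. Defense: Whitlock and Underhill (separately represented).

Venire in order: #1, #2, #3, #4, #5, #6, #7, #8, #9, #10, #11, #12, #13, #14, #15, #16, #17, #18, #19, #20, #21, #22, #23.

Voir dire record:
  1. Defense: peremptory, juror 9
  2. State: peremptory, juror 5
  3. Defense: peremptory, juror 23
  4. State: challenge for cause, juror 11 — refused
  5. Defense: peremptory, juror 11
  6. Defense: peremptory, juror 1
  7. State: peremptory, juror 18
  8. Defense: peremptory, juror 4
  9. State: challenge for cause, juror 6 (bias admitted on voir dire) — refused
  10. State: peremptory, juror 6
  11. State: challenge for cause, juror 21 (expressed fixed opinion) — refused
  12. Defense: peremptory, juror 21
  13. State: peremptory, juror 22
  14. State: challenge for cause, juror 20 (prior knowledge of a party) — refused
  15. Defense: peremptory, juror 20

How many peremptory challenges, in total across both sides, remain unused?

4

State allotment: 6. Defense allotment: 6 base + 3 multi-party = 9.
State peremptories used: #5, #18, #6, #22 — 4 (for-cause on #11, #6, #21, #20 don't count).
Defense peremptories used: #9, #23, #11, #1, #4, #21, #20 — 7.
Remaining: (6 − 4) + (9 − 7) = 4.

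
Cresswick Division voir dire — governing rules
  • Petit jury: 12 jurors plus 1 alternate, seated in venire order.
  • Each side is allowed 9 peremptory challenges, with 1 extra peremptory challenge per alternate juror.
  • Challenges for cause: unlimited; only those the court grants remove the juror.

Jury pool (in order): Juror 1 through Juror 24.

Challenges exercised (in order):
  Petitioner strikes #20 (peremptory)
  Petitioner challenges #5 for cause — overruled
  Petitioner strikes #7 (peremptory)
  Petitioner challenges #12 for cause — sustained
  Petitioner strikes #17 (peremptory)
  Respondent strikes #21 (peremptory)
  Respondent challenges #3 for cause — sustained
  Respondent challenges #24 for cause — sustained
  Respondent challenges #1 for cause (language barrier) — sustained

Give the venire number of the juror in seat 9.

Removed: #1, #3, #7, #12, #17, #20, #21, #24. (#5 stays — for-cause denied.)
Filling seats in venire order through position 9: #2, #4, #5, #6, #8, #9, #10, #11, #13.
So seat 9 is #13.

13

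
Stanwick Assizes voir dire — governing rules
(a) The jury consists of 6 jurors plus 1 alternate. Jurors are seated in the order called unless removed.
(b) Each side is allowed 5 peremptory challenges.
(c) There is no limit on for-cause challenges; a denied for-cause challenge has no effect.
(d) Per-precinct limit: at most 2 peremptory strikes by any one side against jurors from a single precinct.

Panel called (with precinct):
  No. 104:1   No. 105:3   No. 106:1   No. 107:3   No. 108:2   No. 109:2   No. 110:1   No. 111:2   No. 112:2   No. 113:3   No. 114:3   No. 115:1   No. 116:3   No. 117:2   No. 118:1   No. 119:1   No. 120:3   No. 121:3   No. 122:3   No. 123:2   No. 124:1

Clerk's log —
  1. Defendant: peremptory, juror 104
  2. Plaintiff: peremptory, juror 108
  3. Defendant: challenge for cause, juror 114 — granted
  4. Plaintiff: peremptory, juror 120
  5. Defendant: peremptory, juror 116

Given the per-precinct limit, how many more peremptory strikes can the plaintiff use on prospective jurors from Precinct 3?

1

Plaintiff peremptories so far: #108, #120 — 2 of 5 used, 3 left overall.
Against Precinct 3: #120 — 1 used; per-precinct cap 2 leaves 1.
Binding limit: min(3, 1) = 1.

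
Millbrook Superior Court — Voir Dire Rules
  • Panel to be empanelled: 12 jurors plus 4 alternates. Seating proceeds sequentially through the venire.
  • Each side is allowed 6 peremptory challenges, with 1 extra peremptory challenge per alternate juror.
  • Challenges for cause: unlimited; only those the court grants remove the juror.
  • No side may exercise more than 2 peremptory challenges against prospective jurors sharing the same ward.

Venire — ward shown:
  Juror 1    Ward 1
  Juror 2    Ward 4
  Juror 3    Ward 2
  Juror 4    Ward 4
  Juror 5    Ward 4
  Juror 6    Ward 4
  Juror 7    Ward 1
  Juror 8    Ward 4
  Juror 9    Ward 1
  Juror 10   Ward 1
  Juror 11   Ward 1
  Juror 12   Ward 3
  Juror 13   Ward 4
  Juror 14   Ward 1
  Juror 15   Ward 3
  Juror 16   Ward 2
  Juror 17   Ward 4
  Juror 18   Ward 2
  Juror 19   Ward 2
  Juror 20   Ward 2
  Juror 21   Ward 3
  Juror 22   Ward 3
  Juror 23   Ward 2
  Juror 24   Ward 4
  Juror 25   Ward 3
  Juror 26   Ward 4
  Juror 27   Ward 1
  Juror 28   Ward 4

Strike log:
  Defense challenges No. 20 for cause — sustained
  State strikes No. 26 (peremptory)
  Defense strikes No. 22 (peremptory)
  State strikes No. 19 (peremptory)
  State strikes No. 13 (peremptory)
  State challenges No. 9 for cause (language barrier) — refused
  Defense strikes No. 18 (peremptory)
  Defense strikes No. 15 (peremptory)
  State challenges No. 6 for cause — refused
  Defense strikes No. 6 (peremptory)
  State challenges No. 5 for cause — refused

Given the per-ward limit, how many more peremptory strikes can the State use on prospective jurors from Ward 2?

1

State peremptories so far: #26, #19, #13 — 3 of 10 used, 7 left overall.
Against Ward 2: #19 — 1 used; per-ward cap 2 leaves 1.
Binding limit: min(7, 1) = 1.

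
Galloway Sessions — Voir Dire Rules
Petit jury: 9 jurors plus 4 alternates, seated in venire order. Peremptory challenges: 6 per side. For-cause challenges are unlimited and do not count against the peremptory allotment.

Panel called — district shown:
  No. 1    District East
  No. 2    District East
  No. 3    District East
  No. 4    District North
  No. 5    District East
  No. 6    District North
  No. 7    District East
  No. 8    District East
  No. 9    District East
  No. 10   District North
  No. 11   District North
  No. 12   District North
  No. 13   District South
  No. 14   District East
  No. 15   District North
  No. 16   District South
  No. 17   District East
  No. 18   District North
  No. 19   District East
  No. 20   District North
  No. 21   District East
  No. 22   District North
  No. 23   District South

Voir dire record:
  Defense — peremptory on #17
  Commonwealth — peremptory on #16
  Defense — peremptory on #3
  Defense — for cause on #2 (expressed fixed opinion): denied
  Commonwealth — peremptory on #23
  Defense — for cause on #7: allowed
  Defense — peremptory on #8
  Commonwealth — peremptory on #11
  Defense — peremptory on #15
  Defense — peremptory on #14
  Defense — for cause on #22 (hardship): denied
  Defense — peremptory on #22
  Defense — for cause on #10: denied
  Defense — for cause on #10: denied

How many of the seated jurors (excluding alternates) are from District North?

Removed: #3, #7, #8, #11, #14, #15, #16, #17, #22, #23.
Seated jurors 1–9: #1, #2, #4, #5, #6, #9, #10, #12, #13 (alternates #18, #19, #20, #21 not counted).
Of those, in District North: #4, #6, #10, #12 → 4.

4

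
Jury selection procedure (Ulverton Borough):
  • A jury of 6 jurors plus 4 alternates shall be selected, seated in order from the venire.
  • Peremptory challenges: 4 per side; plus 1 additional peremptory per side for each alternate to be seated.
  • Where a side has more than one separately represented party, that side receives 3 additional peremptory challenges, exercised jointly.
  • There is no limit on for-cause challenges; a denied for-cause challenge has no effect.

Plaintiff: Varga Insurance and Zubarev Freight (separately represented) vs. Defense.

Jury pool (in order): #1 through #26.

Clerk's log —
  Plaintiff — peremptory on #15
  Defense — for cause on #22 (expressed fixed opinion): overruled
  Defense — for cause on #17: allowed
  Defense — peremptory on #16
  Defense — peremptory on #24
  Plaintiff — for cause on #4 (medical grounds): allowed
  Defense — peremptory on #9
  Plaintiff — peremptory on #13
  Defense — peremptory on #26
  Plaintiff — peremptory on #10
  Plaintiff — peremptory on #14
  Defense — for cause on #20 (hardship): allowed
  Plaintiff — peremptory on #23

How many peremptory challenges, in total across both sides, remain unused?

Plaintiff allotment: 4 base + 1 × 4 alternates + 3 multi-party = 11. Defense allotment: 4 base + 1 × 4 alternates = 8.
Plaintiff peremptories used: #15, #13, #10, #14, #23 — 5 (the for-cause on #4 doesn't count).
Defense peremptories used: #16, #24, #9, #26 — 4 (for-cause on #22, #17, #20 don't count).
Remaining: (11 − 5) + (8 − 4) = 10.

10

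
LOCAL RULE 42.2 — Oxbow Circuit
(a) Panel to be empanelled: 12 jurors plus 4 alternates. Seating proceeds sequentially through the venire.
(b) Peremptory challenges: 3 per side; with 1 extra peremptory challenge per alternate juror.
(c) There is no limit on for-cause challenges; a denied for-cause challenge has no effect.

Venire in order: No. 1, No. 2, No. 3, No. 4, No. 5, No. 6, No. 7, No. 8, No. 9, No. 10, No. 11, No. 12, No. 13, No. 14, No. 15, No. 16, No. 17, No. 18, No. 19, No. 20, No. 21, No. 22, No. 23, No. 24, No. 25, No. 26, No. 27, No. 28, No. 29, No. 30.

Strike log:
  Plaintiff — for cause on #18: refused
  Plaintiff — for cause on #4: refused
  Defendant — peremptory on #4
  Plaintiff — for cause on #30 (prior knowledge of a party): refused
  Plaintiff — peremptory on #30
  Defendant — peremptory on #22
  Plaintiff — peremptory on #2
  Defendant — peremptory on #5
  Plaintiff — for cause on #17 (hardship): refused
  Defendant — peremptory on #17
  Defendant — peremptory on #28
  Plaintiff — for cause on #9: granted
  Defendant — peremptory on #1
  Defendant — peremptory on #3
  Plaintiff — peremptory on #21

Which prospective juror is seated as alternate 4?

25

Removed: #1, #2, #3, #4, #5, #9, #17, #21, #22, #28, #30. (#18 stays — for-cause denied.)
Filling seats in venire order through position 16: #6, #7, #8, #10, #11, #12, #13, #14, #15, #16, #18, #19, #20, #23, #24, #25.
So alternate 4 is #25.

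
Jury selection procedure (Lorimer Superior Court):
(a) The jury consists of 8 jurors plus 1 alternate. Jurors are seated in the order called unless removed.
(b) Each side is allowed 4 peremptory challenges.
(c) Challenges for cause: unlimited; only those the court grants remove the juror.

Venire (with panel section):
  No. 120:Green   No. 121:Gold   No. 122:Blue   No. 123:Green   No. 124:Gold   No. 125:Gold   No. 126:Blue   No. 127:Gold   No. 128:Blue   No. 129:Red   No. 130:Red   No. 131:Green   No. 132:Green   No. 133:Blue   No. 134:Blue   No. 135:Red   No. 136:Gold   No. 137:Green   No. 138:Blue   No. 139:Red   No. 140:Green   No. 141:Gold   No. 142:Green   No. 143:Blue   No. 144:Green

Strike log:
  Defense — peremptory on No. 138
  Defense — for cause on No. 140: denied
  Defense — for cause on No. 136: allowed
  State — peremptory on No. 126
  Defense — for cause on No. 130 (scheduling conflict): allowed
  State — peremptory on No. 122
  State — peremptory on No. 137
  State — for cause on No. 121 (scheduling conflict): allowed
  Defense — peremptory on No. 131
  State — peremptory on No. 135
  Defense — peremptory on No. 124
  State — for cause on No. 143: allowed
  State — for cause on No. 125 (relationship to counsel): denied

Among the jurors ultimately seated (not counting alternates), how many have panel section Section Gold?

Removed: #121, #122, #124, #126, #130, #131, #135, #136, #137, #138, #143.
Seated jurors 1–8: #120, #123, #125, #127, #128, #129, #132, #133 (alternates #134 not counted).
Of those, in Section Gold: #125, #127 → 2.

2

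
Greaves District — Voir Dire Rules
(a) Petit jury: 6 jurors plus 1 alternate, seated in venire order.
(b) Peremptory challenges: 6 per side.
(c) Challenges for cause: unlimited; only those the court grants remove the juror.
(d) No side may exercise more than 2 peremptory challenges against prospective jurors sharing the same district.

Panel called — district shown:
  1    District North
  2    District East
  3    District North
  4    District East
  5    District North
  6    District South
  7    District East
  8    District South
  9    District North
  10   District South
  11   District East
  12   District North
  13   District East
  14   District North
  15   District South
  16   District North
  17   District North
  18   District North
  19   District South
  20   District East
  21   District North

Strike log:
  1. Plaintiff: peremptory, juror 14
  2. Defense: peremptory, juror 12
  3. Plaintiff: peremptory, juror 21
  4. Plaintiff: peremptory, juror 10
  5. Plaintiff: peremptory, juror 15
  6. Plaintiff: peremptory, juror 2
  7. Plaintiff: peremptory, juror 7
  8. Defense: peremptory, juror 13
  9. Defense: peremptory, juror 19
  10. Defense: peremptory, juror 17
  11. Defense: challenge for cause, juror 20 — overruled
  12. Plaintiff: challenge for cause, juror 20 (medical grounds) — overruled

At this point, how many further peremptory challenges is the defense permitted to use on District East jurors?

1

Defense peremptories so far: #12, #13, #19, #17 — 4 of 6 used, 2 left overall.
Against District East: #13 — 1 used; per-district cap 2 leaves 1.
Binding limit: min(2, 1) = 1.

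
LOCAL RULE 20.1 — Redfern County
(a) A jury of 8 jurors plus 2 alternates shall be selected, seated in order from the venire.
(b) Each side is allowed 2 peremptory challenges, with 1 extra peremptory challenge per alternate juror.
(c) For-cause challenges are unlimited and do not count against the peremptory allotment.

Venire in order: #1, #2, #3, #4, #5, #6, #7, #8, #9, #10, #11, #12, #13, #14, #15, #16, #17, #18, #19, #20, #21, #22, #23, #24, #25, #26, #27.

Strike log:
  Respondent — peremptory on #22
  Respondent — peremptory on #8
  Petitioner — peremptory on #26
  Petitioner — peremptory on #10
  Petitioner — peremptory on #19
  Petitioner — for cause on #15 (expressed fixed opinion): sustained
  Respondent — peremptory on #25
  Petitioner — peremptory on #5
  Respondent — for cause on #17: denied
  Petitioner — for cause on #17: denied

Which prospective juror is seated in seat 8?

11

Removed: #5, #8, #10, #15, #19, #22, #25, #26. (#17 stays — for-cause denied.)
Filling seats in venire order through position 8: #1, #2, #3, #4, #6, #7, #9, #11.
So seat 8 is #11.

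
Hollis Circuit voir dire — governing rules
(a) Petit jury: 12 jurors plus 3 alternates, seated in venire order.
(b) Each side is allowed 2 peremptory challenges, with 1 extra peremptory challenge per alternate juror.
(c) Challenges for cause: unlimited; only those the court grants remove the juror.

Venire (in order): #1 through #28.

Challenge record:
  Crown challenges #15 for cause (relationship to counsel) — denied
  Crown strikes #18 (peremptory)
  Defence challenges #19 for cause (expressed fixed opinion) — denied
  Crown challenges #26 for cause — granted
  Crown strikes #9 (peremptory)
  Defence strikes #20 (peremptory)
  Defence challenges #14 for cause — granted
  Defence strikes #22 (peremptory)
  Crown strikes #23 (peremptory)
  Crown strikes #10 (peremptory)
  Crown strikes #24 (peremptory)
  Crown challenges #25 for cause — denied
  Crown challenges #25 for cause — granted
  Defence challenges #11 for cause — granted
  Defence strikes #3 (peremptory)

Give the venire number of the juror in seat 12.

17

Removed: #3, #9, #10, #11, #14, #18, #20, #22, #23, #24, #25, #26. (#15, #19 stay — for-cause denied.)
Seating in order: seats 1–12 → #1, #2, #4, #5, #6, #7, #8, #12, #13, #15, #16, #17; alternates → #19, #21, #27.
So seat 12 is #17.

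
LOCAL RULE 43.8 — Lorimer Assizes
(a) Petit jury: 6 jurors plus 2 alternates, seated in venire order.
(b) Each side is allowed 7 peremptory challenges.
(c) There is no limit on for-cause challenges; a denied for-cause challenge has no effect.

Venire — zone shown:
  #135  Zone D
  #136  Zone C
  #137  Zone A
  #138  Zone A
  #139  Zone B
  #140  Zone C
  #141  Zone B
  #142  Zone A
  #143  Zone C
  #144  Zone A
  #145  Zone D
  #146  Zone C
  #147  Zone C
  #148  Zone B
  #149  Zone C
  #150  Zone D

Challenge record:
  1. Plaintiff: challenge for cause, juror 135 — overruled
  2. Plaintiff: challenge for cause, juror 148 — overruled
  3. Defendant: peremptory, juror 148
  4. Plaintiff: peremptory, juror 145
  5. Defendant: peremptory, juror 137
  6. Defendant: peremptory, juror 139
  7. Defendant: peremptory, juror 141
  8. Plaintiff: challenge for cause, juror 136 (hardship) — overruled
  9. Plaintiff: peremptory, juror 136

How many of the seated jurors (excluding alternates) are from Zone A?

Removed: #136, #137, #139, #141, #145, #148.
Seated jurors 1–6: #135, #138, #140, #142, #143, #144 (alternates #146, #147 not counted).
Of those, in Zone A: #138, #142, #144 → 3.

3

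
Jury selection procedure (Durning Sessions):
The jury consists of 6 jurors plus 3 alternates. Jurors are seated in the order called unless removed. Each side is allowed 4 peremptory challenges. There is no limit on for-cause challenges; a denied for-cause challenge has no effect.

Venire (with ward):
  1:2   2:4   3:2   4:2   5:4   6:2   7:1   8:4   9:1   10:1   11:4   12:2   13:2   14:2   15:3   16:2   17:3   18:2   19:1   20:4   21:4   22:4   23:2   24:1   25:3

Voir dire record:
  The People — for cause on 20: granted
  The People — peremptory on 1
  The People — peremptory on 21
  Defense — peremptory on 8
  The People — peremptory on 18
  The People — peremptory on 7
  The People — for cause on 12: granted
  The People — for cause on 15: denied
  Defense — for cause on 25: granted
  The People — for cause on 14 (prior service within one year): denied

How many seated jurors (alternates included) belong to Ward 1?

Removed: #1, #7, #8, #12, #18, #20, #21, #25.
Seated (9 incl. alternates): #2, #3, #4, #5, #6, #9, #10, #11, #13.
Of those, in Ward 1: #9, #10 → 2.

2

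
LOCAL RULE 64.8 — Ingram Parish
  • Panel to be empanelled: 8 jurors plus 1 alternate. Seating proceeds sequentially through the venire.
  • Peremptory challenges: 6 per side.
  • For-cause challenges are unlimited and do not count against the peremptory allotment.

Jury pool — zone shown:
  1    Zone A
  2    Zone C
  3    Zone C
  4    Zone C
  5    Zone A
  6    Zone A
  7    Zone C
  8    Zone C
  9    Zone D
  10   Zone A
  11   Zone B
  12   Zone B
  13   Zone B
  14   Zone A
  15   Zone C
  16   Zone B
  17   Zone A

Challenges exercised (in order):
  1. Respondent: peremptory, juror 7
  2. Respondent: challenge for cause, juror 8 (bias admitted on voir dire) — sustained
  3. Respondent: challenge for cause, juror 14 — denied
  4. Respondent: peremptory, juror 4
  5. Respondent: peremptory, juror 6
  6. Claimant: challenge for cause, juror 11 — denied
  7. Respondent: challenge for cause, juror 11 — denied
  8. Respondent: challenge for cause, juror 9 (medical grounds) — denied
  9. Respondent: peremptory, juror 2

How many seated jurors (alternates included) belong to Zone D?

1

Removed: #2, #4, #6, #7, #8.
Seated (9 incl. alternates): #1, #3, #5, #9, #10, #11, #12, #13, #14.
Of those, in Zone D: #9 → 1.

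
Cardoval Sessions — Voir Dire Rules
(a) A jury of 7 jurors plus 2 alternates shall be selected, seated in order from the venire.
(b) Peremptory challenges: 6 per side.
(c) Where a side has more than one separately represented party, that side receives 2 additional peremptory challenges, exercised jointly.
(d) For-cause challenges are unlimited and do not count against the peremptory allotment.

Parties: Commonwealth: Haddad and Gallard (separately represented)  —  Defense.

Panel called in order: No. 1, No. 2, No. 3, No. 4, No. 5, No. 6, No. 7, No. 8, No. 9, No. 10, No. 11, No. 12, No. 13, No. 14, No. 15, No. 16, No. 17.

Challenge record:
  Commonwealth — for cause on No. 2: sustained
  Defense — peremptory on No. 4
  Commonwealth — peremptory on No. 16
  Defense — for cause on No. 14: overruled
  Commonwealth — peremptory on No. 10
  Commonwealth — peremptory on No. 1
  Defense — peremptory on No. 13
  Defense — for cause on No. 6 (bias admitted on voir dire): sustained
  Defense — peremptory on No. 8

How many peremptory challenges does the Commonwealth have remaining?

Commonwealth allotment: 6 base + 2 multi-party = 8.
Commonwealth peremptories used: #16, #10, #1 — 3 (the for-cause on #2 doesn't count).
Remaining: 8 − 3 = 5.

5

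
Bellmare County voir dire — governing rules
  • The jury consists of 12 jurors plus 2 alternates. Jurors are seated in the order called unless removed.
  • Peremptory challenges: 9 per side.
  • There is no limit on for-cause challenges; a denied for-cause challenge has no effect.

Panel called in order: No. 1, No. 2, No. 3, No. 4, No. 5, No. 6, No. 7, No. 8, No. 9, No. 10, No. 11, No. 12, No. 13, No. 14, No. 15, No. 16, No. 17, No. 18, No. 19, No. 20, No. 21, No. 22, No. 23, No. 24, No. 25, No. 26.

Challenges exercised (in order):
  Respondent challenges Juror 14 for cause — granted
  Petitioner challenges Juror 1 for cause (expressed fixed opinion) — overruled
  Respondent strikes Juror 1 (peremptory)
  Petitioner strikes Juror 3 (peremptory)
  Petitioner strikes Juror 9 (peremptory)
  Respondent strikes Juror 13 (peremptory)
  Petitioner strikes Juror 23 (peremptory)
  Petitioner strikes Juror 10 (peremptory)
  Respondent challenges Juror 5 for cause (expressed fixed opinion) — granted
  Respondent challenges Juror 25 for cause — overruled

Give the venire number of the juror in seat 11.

Removed: #1, #3, #5, #9, #10, #13, #14, #23. (#25 stays — for-cause denied.)
Filling seats in venire order through position 11: #2, #4, #6, #7, #8, #11, #12, #15, #16, #17, #18.
So seat 11 is #18.

18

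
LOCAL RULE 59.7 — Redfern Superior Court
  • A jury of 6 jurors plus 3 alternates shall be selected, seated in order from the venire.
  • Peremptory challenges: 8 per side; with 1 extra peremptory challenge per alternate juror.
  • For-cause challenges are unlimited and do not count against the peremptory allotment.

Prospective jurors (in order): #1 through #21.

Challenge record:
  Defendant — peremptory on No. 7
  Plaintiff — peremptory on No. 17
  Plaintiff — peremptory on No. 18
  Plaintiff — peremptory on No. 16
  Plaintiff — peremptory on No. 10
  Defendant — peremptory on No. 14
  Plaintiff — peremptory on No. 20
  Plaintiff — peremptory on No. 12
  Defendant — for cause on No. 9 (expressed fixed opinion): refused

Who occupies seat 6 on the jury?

6

Removed: #7, #10, #12, #14, #16, #17, #18, #20. (#9 stays — for-cause denied.)
Seating in order: seats 1–6 → #1, #2, #3, #4, #5, #6; alternates → #8, #9, #11.
So seat 6 is #6.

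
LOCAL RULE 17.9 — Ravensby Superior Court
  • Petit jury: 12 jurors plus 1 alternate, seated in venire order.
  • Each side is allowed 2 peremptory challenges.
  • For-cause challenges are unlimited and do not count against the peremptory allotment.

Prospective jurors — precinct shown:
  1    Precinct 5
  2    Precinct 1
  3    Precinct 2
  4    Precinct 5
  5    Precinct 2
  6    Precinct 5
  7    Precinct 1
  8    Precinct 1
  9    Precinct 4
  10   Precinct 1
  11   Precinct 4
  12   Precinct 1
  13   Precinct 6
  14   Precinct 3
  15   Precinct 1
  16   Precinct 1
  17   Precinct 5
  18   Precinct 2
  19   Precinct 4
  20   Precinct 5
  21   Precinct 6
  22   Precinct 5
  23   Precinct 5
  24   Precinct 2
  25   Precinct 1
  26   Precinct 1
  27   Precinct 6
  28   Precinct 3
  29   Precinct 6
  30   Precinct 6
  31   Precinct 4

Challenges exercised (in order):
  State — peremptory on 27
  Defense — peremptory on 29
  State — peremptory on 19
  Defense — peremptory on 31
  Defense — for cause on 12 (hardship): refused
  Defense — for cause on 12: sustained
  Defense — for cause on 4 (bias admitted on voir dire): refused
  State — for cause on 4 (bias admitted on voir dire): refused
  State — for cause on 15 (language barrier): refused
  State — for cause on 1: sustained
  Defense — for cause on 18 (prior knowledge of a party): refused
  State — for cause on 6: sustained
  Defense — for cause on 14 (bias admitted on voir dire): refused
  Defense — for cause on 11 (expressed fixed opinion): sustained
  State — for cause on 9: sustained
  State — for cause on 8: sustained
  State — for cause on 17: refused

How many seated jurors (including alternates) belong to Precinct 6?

Removed: #1, #6, #8, #9, #11, #12, #19, #27, #29, #31.
Seated (13 incl. alternates): #2, #3, #4, #5, #7, #10, #13, #14, #15, #16, #17, #18, #20.
Of those, in Precinct 6: #13 → 1.

1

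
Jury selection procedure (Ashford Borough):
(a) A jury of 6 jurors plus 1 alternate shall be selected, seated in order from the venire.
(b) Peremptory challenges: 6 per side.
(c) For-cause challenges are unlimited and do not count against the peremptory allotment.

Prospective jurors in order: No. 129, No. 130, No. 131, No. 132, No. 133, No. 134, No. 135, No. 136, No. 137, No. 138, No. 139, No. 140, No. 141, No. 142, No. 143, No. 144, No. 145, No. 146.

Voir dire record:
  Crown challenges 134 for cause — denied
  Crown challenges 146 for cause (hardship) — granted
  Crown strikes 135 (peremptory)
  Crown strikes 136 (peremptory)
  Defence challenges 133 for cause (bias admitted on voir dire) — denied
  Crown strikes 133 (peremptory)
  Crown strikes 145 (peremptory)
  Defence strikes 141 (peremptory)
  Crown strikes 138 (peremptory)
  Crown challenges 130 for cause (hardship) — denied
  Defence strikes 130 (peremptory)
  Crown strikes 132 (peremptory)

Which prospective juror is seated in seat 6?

140

Removed: #130, #132, #133, #135, #136, #138, #141, #145, #146. (#134 stays — for-cause denied.)
Filling seats in venire order through position 6: #129, #131, #134, #137, #139, #140.
So seat 6 is #140.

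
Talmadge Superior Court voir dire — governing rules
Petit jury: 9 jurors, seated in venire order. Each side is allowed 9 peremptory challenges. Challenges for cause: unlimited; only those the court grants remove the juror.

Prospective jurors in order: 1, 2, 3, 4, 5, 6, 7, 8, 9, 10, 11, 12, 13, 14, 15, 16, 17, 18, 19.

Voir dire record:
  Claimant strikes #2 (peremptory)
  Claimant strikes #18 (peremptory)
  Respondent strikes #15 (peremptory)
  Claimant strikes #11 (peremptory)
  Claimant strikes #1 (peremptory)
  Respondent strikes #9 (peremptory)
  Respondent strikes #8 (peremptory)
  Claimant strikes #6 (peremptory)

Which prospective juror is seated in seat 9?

16

Removed: #1, #2, #6, #8, #9, #11, #15, #18.
Seating in order: seats 1–9 → #3, #4, #5, #7, #10, #12, #13, #14, #16.
So seat 9 is #16.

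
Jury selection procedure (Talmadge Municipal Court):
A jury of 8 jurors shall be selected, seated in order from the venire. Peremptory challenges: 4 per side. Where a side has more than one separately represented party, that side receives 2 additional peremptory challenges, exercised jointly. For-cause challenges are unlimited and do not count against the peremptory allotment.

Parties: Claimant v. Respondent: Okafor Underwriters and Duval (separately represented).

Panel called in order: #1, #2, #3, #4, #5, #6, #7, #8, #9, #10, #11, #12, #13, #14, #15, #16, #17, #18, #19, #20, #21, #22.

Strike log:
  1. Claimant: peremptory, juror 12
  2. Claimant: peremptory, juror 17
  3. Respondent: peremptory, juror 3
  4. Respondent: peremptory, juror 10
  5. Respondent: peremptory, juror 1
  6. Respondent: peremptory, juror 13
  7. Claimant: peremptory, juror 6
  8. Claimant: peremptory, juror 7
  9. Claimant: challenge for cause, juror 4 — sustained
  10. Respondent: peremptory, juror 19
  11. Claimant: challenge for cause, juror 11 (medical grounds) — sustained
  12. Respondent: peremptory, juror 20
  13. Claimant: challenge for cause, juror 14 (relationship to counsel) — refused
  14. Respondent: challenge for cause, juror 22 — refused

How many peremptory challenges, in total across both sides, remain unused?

0

Claimant allotment: 4. Respondent allotment: 4 base + 2 multi-party = 6.
Claimant peremptories used: #12, #17, #6, #7 — 4 (for-cause on #4, #11, #14 don't count).
Respondent peremptories used: #3, #10, #1, #13, #19, #20 — 6 (the for-cause on #22 doesn't count).
Remaining: (4 − 4) + (6 − 6) = 0.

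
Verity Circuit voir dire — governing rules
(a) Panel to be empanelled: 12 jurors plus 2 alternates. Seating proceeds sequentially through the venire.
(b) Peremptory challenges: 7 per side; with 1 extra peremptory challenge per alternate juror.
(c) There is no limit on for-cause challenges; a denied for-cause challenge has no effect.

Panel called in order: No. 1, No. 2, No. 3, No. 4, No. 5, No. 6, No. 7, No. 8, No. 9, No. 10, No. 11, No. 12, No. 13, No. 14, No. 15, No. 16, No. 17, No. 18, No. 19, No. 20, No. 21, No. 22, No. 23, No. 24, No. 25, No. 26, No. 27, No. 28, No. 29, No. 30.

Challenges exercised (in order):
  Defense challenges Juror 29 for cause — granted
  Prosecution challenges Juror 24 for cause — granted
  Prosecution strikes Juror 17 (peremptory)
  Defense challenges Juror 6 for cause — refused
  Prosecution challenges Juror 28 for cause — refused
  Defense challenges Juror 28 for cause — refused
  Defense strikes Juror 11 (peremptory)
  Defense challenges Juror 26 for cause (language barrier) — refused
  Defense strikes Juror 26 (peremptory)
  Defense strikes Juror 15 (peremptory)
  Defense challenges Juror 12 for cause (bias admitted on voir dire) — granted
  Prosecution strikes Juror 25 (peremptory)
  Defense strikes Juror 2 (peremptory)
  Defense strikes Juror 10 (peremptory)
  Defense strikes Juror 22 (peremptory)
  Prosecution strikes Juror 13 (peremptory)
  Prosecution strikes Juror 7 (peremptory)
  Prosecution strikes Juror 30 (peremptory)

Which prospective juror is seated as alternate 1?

21

Removed: #2, #7, #10, #11, #12, #13, #15, #17, #22, #24, #25, #26, #29, #30. (#6, #28 stay — for-cause denied.)
Filling seats in venire order through position 13: #1, #3, #4, #5, #6, #8, #9, #14, #16, #18, #19, #20, #21.
So alternate 1 is #21.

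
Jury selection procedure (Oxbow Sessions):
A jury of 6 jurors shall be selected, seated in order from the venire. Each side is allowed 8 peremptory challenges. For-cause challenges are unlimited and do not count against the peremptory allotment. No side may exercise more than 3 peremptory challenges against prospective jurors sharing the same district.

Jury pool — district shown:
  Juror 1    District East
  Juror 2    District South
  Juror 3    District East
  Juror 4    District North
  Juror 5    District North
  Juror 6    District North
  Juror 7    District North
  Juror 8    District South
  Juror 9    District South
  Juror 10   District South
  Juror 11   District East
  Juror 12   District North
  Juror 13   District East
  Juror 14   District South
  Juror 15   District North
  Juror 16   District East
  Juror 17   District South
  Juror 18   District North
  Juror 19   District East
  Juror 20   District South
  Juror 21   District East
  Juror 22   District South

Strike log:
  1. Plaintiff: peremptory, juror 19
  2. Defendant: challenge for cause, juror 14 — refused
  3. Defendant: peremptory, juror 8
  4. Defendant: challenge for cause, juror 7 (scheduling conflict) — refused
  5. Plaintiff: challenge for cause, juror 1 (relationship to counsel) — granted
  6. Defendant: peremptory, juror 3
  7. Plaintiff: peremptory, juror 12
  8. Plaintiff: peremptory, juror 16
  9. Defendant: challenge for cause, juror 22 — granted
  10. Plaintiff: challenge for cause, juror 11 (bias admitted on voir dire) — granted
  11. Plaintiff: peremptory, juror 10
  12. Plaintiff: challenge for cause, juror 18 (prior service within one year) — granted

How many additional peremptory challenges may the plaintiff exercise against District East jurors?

1

Plaintiff peremptories so far: #19, #12, #16, #10 — 4 of 8 used, 4 left overall.
Against District East: #19, #16 — 2 used; per-district cap 3 leaves 1.
Binding limit: min(4, 1) = 1.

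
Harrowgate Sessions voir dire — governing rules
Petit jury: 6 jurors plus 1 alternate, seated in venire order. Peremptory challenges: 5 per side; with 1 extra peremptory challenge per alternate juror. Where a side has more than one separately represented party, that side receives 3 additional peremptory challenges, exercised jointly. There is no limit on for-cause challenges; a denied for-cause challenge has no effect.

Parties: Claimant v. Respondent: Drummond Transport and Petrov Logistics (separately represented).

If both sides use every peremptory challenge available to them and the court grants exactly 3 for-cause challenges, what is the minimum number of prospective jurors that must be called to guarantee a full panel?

Seats to fill: 6 + 1 alternates = 7.
Peremptories — Claimant: 5 + 1×1 = 6; Respondent: 5 + 1×1 + 3 = 9; total 15.
For-cause removals: 3.
Minimum venire: 7 + 15 + 3 = 25.

25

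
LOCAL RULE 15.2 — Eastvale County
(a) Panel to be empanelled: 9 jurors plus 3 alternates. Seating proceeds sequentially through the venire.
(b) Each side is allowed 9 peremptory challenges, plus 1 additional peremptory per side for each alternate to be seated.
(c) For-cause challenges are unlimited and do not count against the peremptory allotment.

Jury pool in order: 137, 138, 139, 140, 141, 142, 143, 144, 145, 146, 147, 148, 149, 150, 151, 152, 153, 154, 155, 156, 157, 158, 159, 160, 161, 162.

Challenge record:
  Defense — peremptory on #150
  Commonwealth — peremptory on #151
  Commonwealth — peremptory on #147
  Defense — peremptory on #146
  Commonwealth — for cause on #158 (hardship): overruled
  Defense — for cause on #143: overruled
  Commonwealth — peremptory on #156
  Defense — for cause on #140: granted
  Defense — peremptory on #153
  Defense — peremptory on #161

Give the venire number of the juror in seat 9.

Removed: #140, #146, #147, #150, #151, #153, #156, #161. (#143, #158 stay — for-cause denied.)
Seating in order: seats 1–9 → #137, #138, #139, #141, #142, #143, #144, #145, #148; alternates → #149, #152, #154.
So seat 9 is #148.

148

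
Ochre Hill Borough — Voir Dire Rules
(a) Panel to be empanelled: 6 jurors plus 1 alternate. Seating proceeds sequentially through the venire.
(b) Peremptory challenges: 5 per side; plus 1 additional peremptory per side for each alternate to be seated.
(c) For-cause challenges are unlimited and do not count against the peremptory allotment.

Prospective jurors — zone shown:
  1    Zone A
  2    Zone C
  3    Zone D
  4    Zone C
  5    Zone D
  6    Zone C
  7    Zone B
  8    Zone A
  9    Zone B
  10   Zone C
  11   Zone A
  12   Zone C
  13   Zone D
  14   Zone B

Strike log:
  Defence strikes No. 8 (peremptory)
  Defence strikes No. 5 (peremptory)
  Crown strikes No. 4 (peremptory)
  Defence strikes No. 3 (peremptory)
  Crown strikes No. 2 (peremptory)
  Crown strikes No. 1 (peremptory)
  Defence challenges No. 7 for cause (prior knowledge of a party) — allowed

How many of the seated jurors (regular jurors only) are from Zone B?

Removed: #1, #2, #3, #4, #5, #7, #8.
Seated jurors 1–6: #6, #9, #10, #11, #12, #13 (alternates #14 not counted).
Of those, in Zone B: #9 → 1.

1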